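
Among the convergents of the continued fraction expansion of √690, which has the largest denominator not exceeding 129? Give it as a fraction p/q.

1471/56

√690 = [26; 3, 1, 2, 1, 3, 52, …] (period length 6).
Convergents:
  p_0/q_0 = 26/1
  p_1/q_1 = 79/3
  p_2/q_2 = 105/4
  p_3/q_3 = 289/11
  p_4/q_4 = 394/15
  p_5/q_5 = 1471/56
  p_6/q_6 = 76886/2927
q_5 = 56 ≤ 129 < 2927 = q_6, so the answer is 1471/56.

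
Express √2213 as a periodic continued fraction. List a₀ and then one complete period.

a₀ = ⌊√2213⌋ = 47.
With m₀=0, d₀=1 and mₖ₊₁ = dₖaₖ − mₖ, dₖ₊₁ = (n − mₖ₊₁²)/dₖ, aₖ₊₁ = ⌊(a₀+mₖ₊₁)/dₖ₊₁⌋:
  k=1: m=47, d=4, a=23
  k=2: m=45, d=47, a=1
  k=3: m=2, d=47, a=1
  k=4: m=45, d=4, a=23
  k=5: m=47, d=1, a=94
d=1 and a=2a₀=94 at k=5, so the next step gives (m, d) = (47, 4) again — its k=1 value — and the period has length 5.

[47; 23, 1, 1, 23, 94]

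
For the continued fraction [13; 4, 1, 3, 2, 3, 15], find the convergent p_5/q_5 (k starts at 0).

Using pₖ = aₖpₖ₋₁ + pₖ₋₂, qₖ = aₖqₖ₋₁ + qₖ₋₂ (with p₋₁=1, p₋₂=0, q₋₁=0, q₋₂=1):
  k=0: a=13, p=13, q=1
  k=1: a=4, p=53, q=4
  k=2: a=1, p=66, q=5
  k=3: a=3, p=251, q=19
  k=4: a=2, p=568, q=43
  k=5: a=3, p=1955, q=148

1955/148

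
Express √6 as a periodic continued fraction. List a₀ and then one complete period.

a₀ = ⌊√6⌋ = 2.
With m₀=0, d₀=1 and mₖ₊₁ = dₖaₖ − mₖ, dₖ₊₁ = (n − mₖ₊₁²)/dₖ, aₖ₊₁ = ⌊(a₀+mₖ₊₁)/dₖ₊₁⌋:
  k=1: m=2, d=2, a=2
  k=2: m=2, d=1, a=4
d=1 and a=2a₀=4 at k=2, so the next step gives (m, d) = (2, 2) again — its k=1 value — and the period has length 2.

[2; 2, 4]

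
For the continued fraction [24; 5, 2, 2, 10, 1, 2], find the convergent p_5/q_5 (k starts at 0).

7449/308

Using pₖ = aₖpₖ₋₁ + pₖ₋₂, qₖ = aₖqₖ₋₁ + qₖ₋₂ (with p₋₁=1, p₋₂=0, q₋₁=0, q₋₂=1):
  k=0: a=24, p=24, q=1
  k=1: a=5, p=121, q=5
  k=2: a=2, p=266, q=11
  k=3: a=2, p=653, q=27
  k=4: a=10, p=6796, q=281
  k=5: a=1, p=7449, q=308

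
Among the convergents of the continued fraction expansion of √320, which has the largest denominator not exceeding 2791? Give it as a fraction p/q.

46063/2575

√320 = [17; 1, 7, 1, 34, …] (period length 4).
Convergents:
  p_0/q_0 = 17/1
  p_1/q_1 = 18/1
  p_2/q_2 = 143/8
  p_3/q_3 = 161/9
  p_4/q_4 = 5617/314
  p_5/q_5 = 5778/323
  p_6/q_6 = 46063/2575
  p_7/q_7 = 51841/2898
q_6 = 2575 ≤ 2791 < 2898 = q_7, so the answer is 46063/2575.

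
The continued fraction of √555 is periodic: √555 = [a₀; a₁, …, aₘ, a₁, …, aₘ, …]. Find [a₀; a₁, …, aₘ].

[23; 1, 1, 3, 1, 3, 1, 1, 46]

a₀ = ⌊√555⌋ = 23.
With m₀=0, d₀=1 and mₖ₊₁ = dₖaₖ − mₖ, dₖ₊₁ = (n − mₖ₊₁²)/dₖ, aₖ₊₁ = ⌊(a₀+mₖ₊₁)/dₖ₊₁⌋:
  k=1: m=23, d=26, a=1
  k=2: m=3, d=21, a=1
  k=3: m=18, d=11, a=3
  k=4: m=15, d=30, a=1
  k=5: m=15, d=11, a=3
  k=6: m=18, d=21, a=1
  k=7: m=3, d=26, a=1
  k=8: m=23, d=1, a=46
d=1 and a=2a₀=46 at k=8, so the next step gives (m, d) = (23, 26) again — its k=1 value — and the period has length 8.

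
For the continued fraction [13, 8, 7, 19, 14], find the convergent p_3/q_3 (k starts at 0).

14317/1091

Using pₖ = aₖpₖ₋₁ + pₖ₋₂, qₖ = aₖqₖ₋₁ + qₖ₋₂ (with p₋₁=1, p₋₂=0, q₋₁=0, q₋₂=1):
  k=0: a=13, p=13, q=1
  k=1: a=8, p=105, q=8
  k=2: a=7, p=748, q=57
  k=3: a=19, p=14317, q=1091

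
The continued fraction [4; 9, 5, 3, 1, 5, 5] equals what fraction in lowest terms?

23638/5753

Fold from the inside: start with 5/1.
  5 + 1/5 = 26/5
  1 + 5/26 = 31/26
  3 + 26/31 = 119/31
  5 + 31/119 = 626/119
  9 + 119/626 = 5753/626
  4 + 626/5753 = 23638/5753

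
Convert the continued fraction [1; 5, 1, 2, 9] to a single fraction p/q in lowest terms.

187/159

Fold from the inside: start with 9/1.
  2 + 1/9 = 19/9
  1 + 9/19 = 28/19
  5 + 19/28 = 159/28
  1 + 28/159 = 187/159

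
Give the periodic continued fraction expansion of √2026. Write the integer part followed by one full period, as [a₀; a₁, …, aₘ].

[45; 90]

a₀ = ⌊√2026⌋ = 45.
With m₀=0, d₀=1 and mₖ₊₁ = dₖaₖ − mₖ, dₖ₊₁ = (n − mₖ₊₁²)/dₖ, aₖ₊₁ = ⌊(a₀+mₖ₊₁)/dₖ₊₁⌋:
  k=1: m=45, d=1, a=90
d=1 and a=2a₀=90 at k=1, so the next step gives (m, d) = (45, 1) again — its k=1 value — and the period has length 1.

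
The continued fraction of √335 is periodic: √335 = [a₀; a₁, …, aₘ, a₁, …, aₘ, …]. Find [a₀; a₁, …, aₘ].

[18; 3, 3, 3, 36]

a₀ = ⌊√335⌋ = 18.
With m₀=0, d₀=1 and mₖ₊₁ = dₖaₖ − mₖ, dₖ₊₁ = (n − mₖ₊₁²)/dₖ, aₖ₊₁ = ⌊(a₀+mₖ₊₁)/dₖ₊₁⌋:
  k=1: m=18, d=11, a=3
  k=2: m=15, d=10, a=3
  k=3: m=15, d=11, a=3
  k=4: m=18, d=1, a=36
d=1 and a=2a₀=36 at k=4, so the next step gives (m, d) = (18, 11) again — its k=1 value — and the period has length 4.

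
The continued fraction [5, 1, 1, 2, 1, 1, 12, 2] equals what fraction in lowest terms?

Fold from the inside: start with 2/1.
  12 + 1/2 = 25/2
  1 + 2/25 = 27/25
  1 + 25/27 = 52/27
  2 + 27/52 = 131/52
  1 + 52/131 = 183/131
  1 + 131/183 = 314/183
  5 + 183/314 = 1753/314

1753/314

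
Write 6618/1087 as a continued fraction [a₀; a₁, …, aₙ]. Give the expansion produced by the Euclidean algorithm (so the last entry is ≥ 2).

[6; 11, 3, 10, 3]

6618 = 6·1087 + 96
1087 = 11·96 + 31
96 = 3·31 + 3
31 = 10·3 + 1
3 = 3·1 + 0  (stop)
So 6618/1087 = [6; 11, 3, 10, 3].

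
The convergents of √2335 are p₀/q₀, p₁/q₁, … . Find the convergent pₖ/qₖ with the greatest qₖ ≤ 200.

4204/87

√2335 = [48; 3, 9, 3, 96, …] (period length 4).
Convergents:
  p_0/q_0 = 48/1
  p_1/q_1 = 145/3
  p_2/q_2 = 1353/28
  p_3/q_3 = 4204/87
  p_4/q_4 = 404937/8380
q_3 = 87 ≤ 200 < 8380 = q_4, so the answer is 4204/87.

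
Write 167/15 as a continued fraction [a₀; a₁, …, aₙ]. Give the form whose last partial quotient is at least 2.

167 = 11×15 + 2
15 = 7×2 + 1
2 = 2×1 + 0  (stop)
So 167/15 = [11; 7, 2].

[11; 7, 2]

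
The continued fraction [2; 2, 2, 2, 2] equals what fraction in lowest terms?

70/29

Using pₖ = aₖpₖ₋₁ + pₖ₋₂ and qₖ = aₖqₖ₋₁ + qₖ₋₂:
  k=0: a=2, p=2, q=1
  k=1: a=2, p=5, q=2
  k=2: a=2, p=12, q=5
  k=3: a=2, p=29, q=12
  k=4: a=2, p=70, q=29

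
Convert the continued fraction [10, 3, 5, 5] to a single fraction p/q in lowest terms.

Using pₖ = aₖpₖ₋₁ + pₖ₋₂ and qₖ = aₖqₖ₋₁ + qₖ₋₂:
  k=0: a=10, p=10, q=1
  k=1: a=3, p=31, q=3
  k=2: a=5, p=165, q=16
  k=3: a=5, p=856, q=83

856/83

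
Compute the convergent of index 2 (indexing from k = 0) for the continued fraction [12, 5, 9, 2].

Using pₖ = aₖpₖ₋₁ + pₖ₋₂, qₖ = aₖqₖ₋₁ + qₖ₋₂ (with p₋₁=1, p₋₂=0, q₋₁=0, q₋₂=1):
  k=0: a=12, p=12, q=1
  k=1: a=5, p=61, q=5
  k=2: a=9, p=561, q=46

561/46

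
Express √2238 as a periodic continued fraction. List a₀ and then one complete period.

[47; 3, 3, 1, 30, 1, 3, 3, 94]

a₀ = ⌊√2238⌋ = 47.
With m₀=0, d₀=1 and mₖ₊₁ = dₖaₖ − mₖ, dₖ₊₁ = (n − mₖ₊₁²)/dₖ, aₖ₊₁ = ⌊(a₀+mₖ₊₁)/dₖ₊₁⌋:
  k=1: m=47, d=29, a=3
  k=2: m=40, d=22, a=3
  k=3: m=26, d=71, a=1
  k=4: m=45, d=3, a=30
  k=5: m=45, d=71, a=1
  k=6: m=26, d=22, a=3
  k=7: m=40, d=29, a=3
  k=8: m=47, d=1, a=94
d=1 and a=2a₀=94 at k=8, so the next step gives (m, d) = (47, 29) again — its k=1 value — and the period has length 8.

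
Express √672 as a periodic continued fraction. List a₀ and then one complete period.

[25; 1, 11, 1, 50]

a₀ = ⌊√672⌋ = 25.
With m₀=0, d₀=1 and mₖ₊₁ = dₖaₖ − mₖ, dₖ₊₁ = (n − mₖ₊₁²)/dₖ, aₖ₊₁ = ⌊(a₀+mₖ₊₁)/dₖ₊₁⌋:
  k=1: m=25, d=47, a=1
  k=2: m=22, d=4, a=11
  k=3: m=22, d=47, a=1
  k=4: m=25, d=1, a=50
d=1 and a=2a₀=50 at k=4, so the next step gives (m, d) = (25, 47) again — its k=1 value — and the period has length 4.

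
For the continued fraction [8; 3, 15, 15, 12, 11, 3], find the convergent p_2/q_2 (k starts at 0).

Using pₖ = aₖpₖ₋₁ + pₖ₋₂, qₖ = aₖqₖ₋₁ + qₖ₋₂ (with p₋₁=1, p₋₂=0, q₋₁=0, q₋₂=1):
  k=0: a=8, p=8, q=1
  k=1: a=3, p=25, q=3
  k=2: a=15, p=383, q=46

383/46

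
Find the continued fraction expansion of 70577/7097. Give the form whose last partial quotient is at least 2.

[9; 1, 17, 17, 11, 2]

70577 = 9×7097 + 6704
7097 = 1×6704 + 393
6704 = 17×393 + 23
393 = 17×23 + 2
23 = 11×2 + 1
2 = 2×1 + 0  (stop)
So 70577/7097 = [9; 1, 17, 17, 11, 2].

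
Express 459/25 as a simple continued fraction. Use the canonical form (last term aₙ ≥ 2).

[18; 2, 1, 3, 2]

459 = 18×25 + 9
25 = 2×9 + 7
9 = 1×7 + 2
7 = 3×2 + 1
2 = 2×1 + 0  (stop)
So 459/25 = [18; 2, 1, 3, 2].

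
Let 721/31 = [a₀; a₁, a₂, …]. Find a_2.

1

721 = 23·31 + 8   →  a_0 = 23
31 = 3·8 + 7   →  a_1 = 3
8 = 1·7 + 1   →  a_2 = 1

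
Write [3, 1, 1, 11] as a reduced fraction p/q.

81/23

Using pₖ = aₖpₖ₋₁ + pₖ₋₂ and qₖ = aₖqₖ₋₁ + qₖ₋₂:
  k=0: a=3, p=3, q=1
  k=1: a=1, p=4, q=1
  k=2: a=1, p=7, q=2
  k=3: a=11, p=81, q=23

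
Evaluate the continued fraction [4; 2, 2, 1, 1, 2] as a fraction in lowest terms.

137/31

Using pₖ = aₖpₖ₋₁ + pₖ₋₂ and qₖ = aₖqₖ₋₁ + qₖ₋₂:
  k=0: a=4, p=4, q=1
  k=1: a=2, p=9, q=2
  k=2: a=2, p=22, q=5
  k=3: a=1, p=31, q=7
  k=4: a=1, p=53, q=12
  k=5: a=2, p=137, q=31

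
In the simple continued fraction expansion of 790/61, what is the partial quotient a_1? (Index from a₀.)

1

790 = 12·61 + 58   →  a_0 = 12
61 = 1·58 + 3   →  a_1 = 1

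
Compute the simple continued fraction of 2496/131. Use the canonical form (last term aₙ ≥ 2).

[19; 18, 1, 2, 2]

2496 = 19×131 + 7
131 = 18×7 + 5
7 = 1×5 + 2
5 = 2×2 + 1
2 = 2×1 + 0  (stop)
So 2496/131 = [19; 18, 1, 2, 2].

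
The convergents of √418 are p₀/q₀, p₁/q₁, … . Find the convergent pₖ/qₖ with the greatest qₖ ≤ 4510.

√418 = [20; 2, 4, 20, 4, 2, 40, …] (period length 6).
Convergents:
  p_0/q_0 = 20/1
  p_1/q_1 = 41/2
  p_2/q_2 = 184/9
  p_3/q_3 = 3721/182
  p_4/q_4 = 15068/737
  p_5/q_5 = 33857/1656
  p_6/q_6 = 1369348/66977
q_5 = 1656 ≤ 4510 < 66977 = q_6, so the answer is 33857/1656.

33857/1656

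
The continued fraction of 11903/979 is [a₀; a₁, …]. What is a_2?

11903 = 12·979 + 155   →  a_0 = 12
979 = 6·155 + 49   →  a_1 = 6
155 = 3·49 + 8   →  a_2 = 3

3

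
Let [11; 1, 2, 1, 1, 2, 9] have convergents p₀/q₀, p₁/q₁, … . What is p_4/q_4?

82/7

Using pₖ = aₖpₖ₋₁ + pₖ₋₂, qₖ = aₖqₖ₋₁ + qₖ₋₂ (with p₋₁=1, p₋₂=0, q₋₁=0, q₋₂=1):
  k=0: a=11, p=11, q=1
  k=1: a=1, p=12, q=1
  k=2: a=2, p=35, q=3
  k=3: a=1, p=47, q=4
  k=4: a=1, p=82, q=7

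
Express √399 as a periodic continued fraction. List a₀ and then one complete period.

[19; 1, 38]

a₀ = ⌊√399⌋ = 19.
With m₀=0, d₀=1 and mₖ₊₁ = dₖaₖ − mₖ, dₖ₊₁ = (n − mₖ₊₁²)/dₖ, aₖ₊₁ = ⌊(a₀+mₖ₊₁)/dₖ₊₁⌋:
  k=1: m=19, d=38, a=1
  k=2: m=19, d=1, a=38
d=1 and a=2a₀=38 at k=2, so the next step gives (m, d) = (19, 38) again — its k=1 value — and the period has length 2.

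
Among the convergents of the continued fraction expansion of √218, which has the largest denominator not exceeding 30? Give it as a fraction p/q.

√218 = [14; 1, 3, 3, 1, 28, …] (period length 5).
Convergents:
  p_0/q_0 = 14/1
  p_1/q_1 = 15/1
  p_2/q_2 = 59/4
  p_3/q_3 = 192/13
  p_4/q_4 = 251/17
  p_5/q_5 = 7220/489
q_4 = 17 ≤ 30 < 489 = q_5, so the answer is 251/17.

251/17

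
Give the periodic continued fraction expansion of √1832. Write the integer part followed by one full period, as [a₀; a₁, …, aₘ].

[42; 1, 4, 21, 4, 1, 84]

a₀ = ⌊√1832⌋ = 42.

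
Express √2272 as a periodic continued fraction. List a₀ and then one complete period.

a₀ = ⌊√2272⌋ = 47.
With m₀=0, d₀=1 and mₖ₊₁ = dₖaₖ − mₖ, dₖ₊₁ = (n − mₖ₊₁²)/dₖ, aₖ₊₁ = ⌊(a₀+mₖ₊₁)/dₖ₊₁⌋:
  k=1: m=47, d=63, a=1
  k=2: m=16, d=32, a=1
  k=3: m=16, d=63, a=1
  k=4: m=47, d=1, a=94
d=1 and a=2a₀=94 at k=4, so the next step gives (m, d) = (47, 63) again — its k=1 value — and the period has length 4.

[47; 1, 1, 1, 94]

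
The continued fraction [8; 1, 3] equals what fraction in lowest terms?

Fold from the inside: start with 3/1.
  1 + 1/3 = 4/3
  8 + 3/4 = 35/4

35/4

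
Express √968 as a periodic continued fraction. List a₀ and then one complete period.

a₀ = ⌊√968⌋ = 31.
With m₀=0, d₀=1 and mₖ₊₁ = dₖaₖ − mₖ, dₖ₊₁ = (n − mₖ₊₁²)/dₖ, aₖ₊₁ = ⌊(a₀+mₖ₊₁)/dₖ₊₁⌋:
  k=1: m=31, d=7, a=8
  k=2: m=25, d=49, a=1
  k=3: m=24, d=8, a=6
  k=4: m=24, d=49, a=1
  k=5: m=25, d=7, a=8
  k=6: m=31, d=1, a=62
d=1 and a=2a₀=62 at k=6, so the next step gives (m, d) = (31, 7) again — its k=1 value — and the period has length 6.

[31; 8, 1, 6, 1, 8, 62]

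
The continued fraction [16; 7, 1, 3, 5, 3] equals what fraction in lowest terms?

8387/520

Fold from the inside: start with 3/1.
  5 + 1/3 = 16/3
  3 + 3/16 = 51/16
  1 + 16/51 = 67/51
  7 + 51/67 = 520/67
  16 + 67/520 = 8387/520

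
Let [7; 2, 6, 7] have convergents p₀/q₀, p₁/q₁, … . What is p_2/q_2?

97/13

Using pₖ = aₖpₖ₋₁ + pₖ₋₂, qₖ = aₖqₖ₋₁ + qₖ₋₂ (with p₋₁=1, p₋₂=0, q₋₁=0, q₋₂=1):
  k=0: a=7, p=7, q=1
  k=1: a=2, p=15, q=2
  k=2: a=6, p=97, q=13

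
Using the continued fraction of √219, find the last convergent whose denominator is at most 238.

2205/149

√219 = [14; 1, 3, 1, 28, …] (period length 4).
Convergents:
  p_0/q_0 = 14/1
  p_1/q_1 = 15/1
  p_2/q_2 = 59/4
  p_3/q_3 = 74/5
  p_4/q_4 = 2131/144
  p_5/q_5 = 2205/149
  p_6/q_6 = 8746/591
q_5 = 149 ≤ 238 < 591 = q_6, so the answer is 2205/149.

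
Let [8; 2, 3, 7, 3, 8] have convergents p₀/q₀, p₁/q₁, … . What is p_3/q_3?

Using pₖ = aₖpₖ₋₁ + pₖ₋₂, qₖ = aₖqₖ₋₁ + qₖ₋₂ (with p₋₁=1, p₋₂=0, q₋₁=0, q₋₂=1):
  k=0: a=8, p=8, q=1
  k=1: a=2, p=17, q=2
  k=2: a=3, p=59, q=7
  k=3: a=7, p=430, q=51

430/51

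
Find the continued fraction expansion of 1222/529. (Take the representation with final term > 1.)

1222 = 2·529 + 164
529 = 3·164 + 37
164 = 4·37 + 16
37 = 2·16 + 5
16 = 3·5 + 1
5 = 5·1 + 0  (stop)
So 1222/529 = [2; 3, 4, 2, 3, 5].

[2; 3, 4, 2, 3, 5]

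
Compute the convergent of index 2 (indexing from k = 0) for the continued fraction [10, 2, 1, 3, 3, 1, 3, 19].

Using pₖ = aₖpₖ₋₁ + pₖ₋₂, qₖ = aₖqₖ₋₁ + qₖ₋₂ (with p₋₁=1, p₋₂=0, q₋₁=0, q₋₂=1):
  k=0: a=10, p=10, q=1
  k=1: a=2, p=21, q=2
  k=2: a=1, p=31, q=3

31/3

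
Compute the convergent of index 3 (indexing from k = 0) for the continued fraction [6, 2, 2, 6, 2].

Using pₖ = aₖpₖ₋₁ + pₖ₋₂, qₖ = aₖqₖ₋₁ + qₖ₋₂ (with p₋₁=1, p₋₂=0, q₋₁=0, q₋₂=1):
  k=0: a=6, p=6, q=1
  k=1: a=2, p=13, q=2
  k=2: a=2, p=32, q=5
  k=3: a=6, p=205, q=32

205/32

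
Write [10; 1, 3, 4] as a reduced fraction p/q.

Using pₖ = aₖpₖ₋₁ + pₖ₋₂ and qₖ = aₖqₖ₋₁ + qₖ₋₂:
  k=0: a=10, p=10, q=1
  k=1: a=1, p=11, q=1
  k=2: a=3, p=43, q=4
  k=3: a=4, p=183, q=17

183/17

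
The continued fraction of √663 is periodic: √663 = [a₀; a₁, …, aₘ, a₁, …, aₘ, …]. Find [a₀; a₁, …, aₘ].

a₀ = ⌊√663⌋ = 25.
With m₀=0, d₀=1 and mₖ₊₁ = dₖaₖ − mₖ, dₖ₊₁ = (n − mₖ₊₁²)/dₖ, aₖ₊₁ = ⌊(a₀+mₖ₊₁)/dₖ₊₁⌋:
  k=1: m=25, d=38, a=1
  k=2: m=13, d=13, a=2
  k=3: m=13, d=38, a=1
  k=4: m=25, d=1, a=50
d=1 and a=2a₀=50 at k=4, so the next step gives (m, d) = (25, 38) again — its k=1 value — and the period has length 4.

[25; 1, 2, 1, 50]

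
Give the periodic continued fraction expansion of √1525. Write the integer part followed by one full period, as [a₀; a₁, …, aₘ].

a₀ = ⌊√1525⌋ = 39.
With m₀=0, d₀=1 and mₖ₊₁ = dₖaₖ − mₖ, dₖ₊₁ = (n − mₖ₊₁²)/dₖ, aₖ₊₁ = ⌊(a₀+mₖ₊₁)/dₖ₊₁⌋:
  k=1: m=39, d=4, a=19
  k=2: m=37, d=39, a=1
  k=3: m=2, d=39, a=1
  k=4: m=37, d=4, a=19
  k=5: m=39, d=1, a=78
d=1 and a=2a₀=78 at k=5, so the next step gives (m, d) = (39, 4) again — its k=1 value — and the period has length 5.

[39; 19, 1, 1, 19, 78]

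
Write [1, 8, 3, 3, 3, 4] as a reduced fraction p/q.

Fold from the inside: start with 4/1.
  3 + 1/4 = 13/4
  3 + 4/13 = 43/13
  3 + 13/43 = 142/43
  8 + 43/142 = 1179/142
  1 + 142/1179 = 1321/1179

1321/1179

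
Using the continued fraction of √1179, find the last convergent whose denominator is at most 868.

√1179 = [34; 2, 1, 33, 1, 2, 68, …] (period length 6).
Convergents:
  p_0/q_0 = 34/1
  p_1/q_1 = 69/2
  p_2/q_2 = 103/3
  p_3/q_3 = 3468/101
  p_4/q_4 = 3571/104
  p_5/q_5 = 10610/309
  p_6/q_6 = 725051/21116
q_5 = 309 ≤ 868 < 21116 = q_6, so the answer is 10610/309.

10610/309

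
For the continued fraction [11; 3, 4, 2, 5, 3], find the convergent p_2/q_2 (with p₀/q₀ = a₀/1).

147/13

Using pₖ = aₖpₖ₋₁ + pₖ₋₂, qₖ = aₖqₖ₋₁ + qₖ₋₂ (with p₋₁=1, p₋₂=0, q₋₁=0, q₋₂=1):
  k=0: a=11, p=11, q=1
  k=1: a=3, p=34, q=3
  k=2: a=4, p=147, q=13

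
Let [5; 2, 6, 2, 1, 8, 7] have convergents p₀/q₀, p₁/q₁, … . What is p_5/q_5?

1945/356

Using pₖ = aₖpₖ₋₁ + pₖ₋₂, qₖ = aₖqₖ₋₁ + qₖ₋₂ (with p₋₁=1, p₋₂=0, q₋₁=0, q₋₂=1):
  k=0: a=5, p=5, q=1
  k=1: a=2, p=11, q=2
  k=2: a=6, p=71, q=13
  k=3: a=2, p=153, q=28
  k=4: a=1, p=224, q=41
  k=5: a=8, p=1945, q=356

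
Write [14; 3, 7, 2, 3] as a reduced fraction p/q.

Fold from the inside: start with 3/1.
  2 + 1/3 = 7/3
  7 + 3/7 = 52/7
  3 + 7/52 = 163/52
  14 + 52/163 = 2334/163

2334/163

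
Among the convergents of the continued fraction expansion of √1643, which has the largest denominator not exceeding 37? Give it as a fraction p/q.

√1643 = [40; 1, 1, 6, 1, 6, 1, 1, 80, …] (period length 8).
Convergents:
  p_0/q_0 = 40/1
  p_1/q_1 = 41/1
  p_2/q_2 = 81/2
  p_3/q_3 = 527/13
  p_4/q_4 = 608/15
  p_5/q_5 = 4175/103
q_4 = 15 ≤ 37 < 103 = q_5, so the answer is 608/15.

608/15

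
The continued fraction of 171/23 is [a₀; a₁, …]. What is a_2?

3

171 = 7·23 + 10   →  a_0 = 7
23 = 2·10 + 3   →  a_1 = 2
10 = 3·3 + 1   →  a_2 = 3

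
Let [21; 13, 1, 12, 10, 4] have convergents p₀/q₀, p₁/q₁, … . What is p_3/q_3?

3814/181

Using pₖ = aₖpₖ₋₁ + pₖ₋₂, qₖ = aₖqₖ₋₁ + qₖ₋₂ (with p₋₁=1, p₋₂=0, q₋₁=0, q₋₂=1):
  k=0: a=21, p=21, q=1
  k=1: a=13, p=274, q=13
  k=2: a=1, p=295, q=14
  k=3: a=12, p=3814, q=181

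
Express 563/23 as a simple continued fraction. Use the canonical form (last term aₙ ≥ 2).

563 = 24·23 + 11
23 = 2·11 + 1
11 = 11·1 + 0  (stop)
So 563/23 = [24; 2, 11].

[24; 2, 11]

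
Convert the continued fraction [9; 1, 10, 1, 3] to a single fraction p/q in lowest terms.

466/47

Using pₖ = aₖpₖ₋₁ + pₖ₋₂ and qₖ = aₖqₖ₋₁ + qₖ₋₂:
  k=0: a=9, p=9, q=1
  k=1: a=1, p=10, q=1
  k=2: a=10, p=109, q=11
  k=3: a=1, p=119, q=12
  k=4: a=3, p=466, q=47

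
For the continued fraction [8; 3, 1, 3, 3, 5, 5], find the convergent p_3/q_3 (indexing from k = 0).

124/15

Using pₖ = aₖpₖ₋₁ + pₖ₋₂, qₖ = aₖqₖ₋₁ + qₖ₋₂ (with p₋₁=1, p₋₂=0, q₋₁=0, q₋₂=1):
  k=0: a=8, p=8, q=1
  k=1: a=3, p=25, q=3
  k=2: a=1, p=33, q=4
  k=3: a=3, p=124, q=15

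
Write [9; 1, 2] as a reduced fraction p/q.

29/3

Fold from the inside: start with 2/1.
  1 + 1/2 = 3/2
  9 + 2/3 = 29/3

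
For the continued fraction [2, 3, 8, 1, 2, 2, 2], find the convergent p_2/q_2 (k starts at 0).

Using pₖ = aₖpₖ₋₁ + pₖ₋₂, qₖ = aₖqₖ₋₁ + qₖ₋₂ (with p₋₁=1, p₋₂=0, q₋₁=0, q₋₂=1):
  k=0: a=2, p=2, q=1
  k=1: a=3, p=7, q=3
  k=2: a=8, p=58, q=25

58/25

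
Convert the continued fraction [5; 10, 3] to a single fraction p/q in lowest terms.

158/31

Using pₖ = aₖpₖ₋₁ + pₖ₋₂ and qₖ = aₖqₖ₋₁ + qₖ₋₂:
  k=0: a=5, p=5, q=1
  k=1: a=10, p=51, q=10
  k=2: a=3, p=158, q=31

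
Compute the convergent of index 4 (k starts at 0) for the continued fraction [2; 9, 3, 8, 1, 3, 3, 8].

Using pₖ = aₖpₖ₋₁ + pₖ₋₂, qₖ = aₖqₖ₋₁ + qₖ₋₂ (with p₋₁=1, p₋₂=0, q₋₁=0, q₋₂=1):
  k=0: a=2, p=2, q=1
  k=1: a=9, p=19, q=9
  k=2: a=3, p=59, q=28
  k=3: a=8, p=491, q=233
  k=4: a=1, p=550, q=261

550/261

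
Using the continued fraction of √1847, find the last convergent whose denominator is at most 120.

√1847 = [42; 1, 41, 1, 84, …] (period length 4).
Convergents:
  p_0/q_0 = 42/1
  p_1/q_1 = 43/1
  p_2/q_2 = 1805/42
  p_3/q_3 = 1848/43
  p_4/q_4 = 157037/3654
q_3 = 43 ≤ 120 < 3654 = q_4, so the answer is 1848/43.

1848/43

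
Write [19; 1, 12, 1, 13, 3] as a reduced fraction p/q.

Fold from the inside: start with 3/1.
  13 + 1/3 = 40/3
  1 + 3/40 = 43/40
  12 + 40/43 = 556/43
  1 + 43/556 = 599/556
  19 + 556/599 = 11937/599

11937/599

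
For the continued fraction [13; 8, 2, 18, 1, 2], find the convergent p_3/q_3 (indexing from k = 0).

4119/314

Using pₖ = aₖpₖ₋₁ + pₖ₋₂, qₖ = aₖqₖ₋₁ + qₖ₋₂ (with p₋₁=1, p₋₂=0, q₋₁=0, q₋₂=1):
  k=0: a=13, p=13, q=1
  k=1: a=8, p=105, q=8
  k=2: a=2, p=223, q=17
  k=3: a=18, p=4119, q=314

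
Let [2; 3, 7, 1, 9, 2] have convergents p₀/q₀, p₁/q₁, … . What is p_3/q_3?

Using pₖ = aₖpₖ₋₁ + pₖ₋₂, qₖ = aₖqₖ₋₁ + qₖ₋₂ (with p₋₁=1, p₋₂=0, q₋₁=0, q₋₂=1):
  k=0: a=2, p=2, q=1
  k=1: a=3, p=7, q=3
  k=2: a=7, p=51, q=22
  k=3: a=1, p=58, q=25

58/25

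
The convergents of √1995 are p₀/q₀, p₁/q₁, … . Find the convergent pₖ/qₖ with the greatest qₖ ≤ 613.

√1995 = [44; 1, 1, 1, 88, …] (period length 4).
Convergents:
  p_0/q_0 = 44/1
  p_1/q_1 = 45/1
  p_2/q_2 = 89/2
  p_3/q_3 = 134/3
  p_4/q_4 = 11881/266
  p_5/q_5 = 12015/269
  p_6/q_6 = 23896/535
  p_7/q_7 = 35911/804
q_6 = 535 ≤ 613 < 804 = q_7, so the answer is 23896/535.

23896/535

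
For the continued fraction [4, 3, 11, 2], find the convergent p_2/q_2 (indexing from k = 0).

147/34

Using pₖ = aₖpₖ₋₁ + pₖ₋₂, qₖ = aₖqₖ₋₁ + qₖ₋₂ (with p₋₁=1, p₋₂=0, q₋₁=0, q₋₂=1):
  k=0: a=4, p=4, q=1
  k=1: a=3, p=13, q=3
  k=2: a=11, p=147, q=34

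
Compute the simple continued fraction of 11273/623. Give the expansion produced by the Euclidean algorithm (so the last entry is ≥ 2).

[18; 10, 1, 1, 3, 1, 2, 2]

11273 = 18·623 + 59
623 = 10·59 + 33
59 = 1·33 + 26
33 = 1·26 + 7
26 = 3·7 + 5
7 = 1·5 + 2
5 = 2·2 + 1
2 = 2·1 + 0  (stop)
So 11273/623 = [18; 10, 1, 1, 3, 1, 2, 2].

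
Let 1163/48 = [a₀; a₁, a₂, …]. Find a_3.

1

1163 = 24·48 + 11   →  a_0 = 24
48 = 4·11 + 4   →  a_1 = 4
11 = 2·4 + 3   →  a_2 = 2
4 = 1·3 + 1   →  a_3 = 1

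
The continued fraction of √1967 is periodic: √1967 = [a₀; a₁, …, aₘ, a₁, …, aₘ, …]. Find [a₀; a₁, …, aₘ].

a₀ = ⌊√1967⌋ = 44.
With m₀=0, d₀=1 and mₖ₊₁ = dₖaₖ − mₖ, dₖ₊₁ = (n − mₖ₊₁²)/dₖ, aₖ₊₁ = ⌊(a₀+mₖ₊₁)/dₖ₊₁⌋:
  k=1: m=44, d=31, a=2
  k=2: m=18, d=53, a=1
  k=3: m=35, d=14, a=5
  k=4: m=35, d=53, a=1
  k=5: m=18, d=31, a=2
  k=6: m=44, d=1, a=88
d=1 and a=2a₀=88 at k=6, so the next step gives (m, d) = (44, 31) again — its k=1 value — and the period has length 6.

[44; 2, 1, 5, 1, 2, 88]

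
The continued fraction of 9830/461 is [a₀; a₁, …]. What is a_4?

1

9830 = 21·461 + 149   →  a_0 = 21
461 = 3·149 + 14   →  a_1 = 3
149 = 10·14 + 9   →  a_2 = 10
14 = 1·9 + 5   →  a_3 = 1
9 = 1·5 + 4   →  a_4 = 1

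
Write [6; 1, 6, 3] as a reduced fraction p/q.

Using pₖ = aₖpₖ₋₁ + pₖ₋₂ and qₖ = aₖqₖ₋₁ + qₖ₋₂:
  k=0: a=6, p=6, q=1
  k=1: a=1, p=7, q=1
  k=2: a=6, p=48, q=7
  k=3: a=3, p=151, q=22

151/22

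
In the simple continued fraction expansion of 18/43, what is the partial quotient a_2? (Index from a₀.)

2

18 = 0·43 + 18   →  a_0 = 0
43 = 2·18 + 7   →  a_1 = 2
18 = 2·7 + 4   →  a_2 = 2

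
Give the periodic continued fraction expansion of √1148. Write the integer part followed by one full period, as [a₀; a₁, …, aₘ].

[33; 1, 7, 2, 16, 2, 7, 1, 66]

a₀ = ⌊√1148⌋ = 33.
With m₀=0, d₀=1 and mₖ₊₁ = dₖaₖ − mₖ, dₖ₊₁ = (n − mₖ₊₁²)/dₖ, aₖ₊₁ = ⌊(a₀+mₖ₊₁)/dₖ₊₁⌋:
  k=1: m=33, d=59, a=1
  k=2: m=26, d=8, a=7
  k=3: m=30, d=31, a=2
  k=4: m=32, d=4, a=16
  k=5: m=32, d=31, a=2
  k=6: m=30, d=8, a=7
  k=7: m=26, d=59, a=1
  k=8: m=33, d=1, a=66
d=1 and a=2a₀=66 at k=8, so the next step gives (m, d) = (33, 59) again — its k=1 value — and the period has length 8.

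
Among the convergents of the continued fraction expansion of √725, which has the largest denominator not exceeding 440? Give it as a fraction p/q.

9801/364

√725 = [26; 1, 12, 2, 12, 1, 52, …] (period length 6).
Convergents:
  p_0/q_0 = 26/1
  p_1/q_1 = 27/1
  p_2/q_2 = 350/13
  p_3/q_3 = 727/27
  p_4/q_4 = 9074/337
  p_5/q_5 = 9801/364
  p_6/q_6 = 518726/19265
q_5 = 364 ≤ 440 < 19265 = q_6, so the answer is 9801/364.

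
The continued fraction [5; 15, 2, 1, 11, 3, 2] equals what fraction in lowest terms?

Using pₖ = aₖpₖ₋₁ + pₖ₋₂ and qₖ = aₖqₖ₋₁ + qₖ₋₂:
  k=0: a=5, p=5, q=1
  k=1: a=15, p=76, q=15
  k=2: a=2, p=157, q=31
  k=3: a=1, p=233, q=46
  k=4: a=11, p=2720, q=537
  k=5: a=3, p=8393, q=1657
  k=6: a=2, p=19506, q=3851

19506/3851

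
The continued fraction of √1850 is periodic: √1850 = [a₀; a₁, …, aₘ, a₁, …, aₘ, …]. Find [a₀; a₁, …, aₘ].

[43; 86]

a₀ = ⌊√1850⌋ = 43.
With m₀=0, d₀=1 and mₖ₊₁ = dₖaₖ − mₖ, dₖ₊₁ = (n − mₖ₊₁²)/dₖ, aₖ₊₁ = ⌊(a₀+mₖ₊₁)/dₖ₊₁⌋:
  k=1: m=43, d=1, a=86
d=1 and a=2a₀=86 at k=1, so the next step gives (m, d) = (43, 1) again — its k=1 value — and the period has length 1.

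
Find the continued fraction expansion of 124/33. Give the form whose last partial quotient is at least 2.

124 = 3·33 + 25
33 = 1·25 + 8
25 = 3·8 + 1
8 = 8·1 + 0  (stop)
So 124/33 = [3; 1, 3, 8].

[3; 1, 3, 8]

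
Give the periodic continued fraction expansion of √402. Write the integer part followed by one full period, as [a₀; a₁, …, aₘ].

a₀ = ⌊√402⌋ = 20.
With m₀=0, d₀=1 and mₖ₊₁ = dₖaₖ − mₖ, dₖ₊₁ = (n − mₖ₊₁²)/dₖ, aₖ₊₁ = ⌊(a₀+mₖ₊₁)/dₖ₊₁⌋:
  k=1: m=20, d=2, a=20
  k=2: m=20, d=1, a=40
d=1 and a=2a₀=40 at k=2, so the next step gives (m, d) = (20, 2) again — its k=1 value — and the period has length 2.

[20; 20, 40]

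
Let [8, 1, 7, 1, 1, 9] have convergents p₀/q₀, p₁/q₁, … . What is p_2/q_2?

71/8

Using pₖ = aₖpₖ₋₁ + pₖ₋₂, qₖ = aₖqₖ₋₁ + qₖ₋₂ (with p₋₁=1, p₋₂=0, q₋₁=0, q₋₂=1):
  k=0: a=8, p=8, q=1
  k=1: a=1, p=9, q=1
  k=2: a=7, p=71, q=8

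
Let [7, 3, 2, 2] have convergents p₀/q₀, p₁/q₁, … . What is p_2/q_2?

51/7

Using pₖ = aₖpₖ₋₁ + pₖ₋₂, qₖ = aₖqₖ₋₁ + qₖ₋₂ (with p₋₁=1, p₋₂=0, q₋₁=0, q₋₂=1):
  k=0: a=7, p=7, q=1
  k=1: a=3, p=22, q=3
  k=2: a=2, p=51, q=7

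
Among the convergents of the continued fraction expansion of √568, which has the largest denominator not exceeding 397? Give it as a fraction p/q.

√568 = [23; 1, 4, 1, 46, …] (period length 4).
Convergents:
  p_0/q_0 = 23/1
  p_1/q_1 = 24/1
  p_2/q_2 = 119/5
  p_3/q_3 = 143/6
  p_4/q_4 = 6697/281
  p_5/q_5 = 6840/287
  p_6/q_6 = 34057/1429
q_5 = 287 ≤ 397 < 1429 = q_6, so the answer is 6840/287.

6840/287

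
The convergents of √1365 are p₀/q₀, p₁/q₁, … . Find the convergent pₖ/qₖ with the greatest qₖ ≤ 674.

23904/647

√1365 = [36; 1, 17, 2, 17, 1, 72, …] (period length 6).
Convergents:
  p_0/q_0 = 36/1
  p_1/q_1 = 37/1
  p_2/q_2 = 665/18
  p_3/q_3 = 1367/37
  p_4/q_4 = 23904/647
  p_5/q_5 = 25271/684
q_4 = 647 ≤ 674 < 684 = q_5, so the answer is 23904/647.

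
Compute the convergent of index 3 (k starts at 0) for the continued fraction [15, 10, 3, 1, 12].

619/41

Using pₖ = aₖpₖ₋₁ + pₖ₋₂, qₖ = aₖqₖ₋₁ + qₖ₋₂ (with p₋₁=1, p₋₂=0, q₋₁=0, q₋₂=1):
  k=0: a=15, p=15, q=1
  k=1: a=10, p=151, q=10
  k=2: a=3, p=468, q=31
  k=3: a=1, p=619, q=41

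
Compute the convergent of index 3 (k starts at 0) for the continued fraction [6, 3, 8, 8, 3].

1283/203

Using pₖ = aₖpₖ₋₁ + pₖ₋₂, qₖ = aₖqₖ₋₁ + qₖ₋₂ (with p₋₁=1, p₋₂=0, q₋₁=0, q₋₂=1):
  k=0: a=6, p=6, q=1
  k=1: a=3, p=19, q=3
  k=2: a=8, p=158, q=25
  k=3: a=8, p=1283, q=203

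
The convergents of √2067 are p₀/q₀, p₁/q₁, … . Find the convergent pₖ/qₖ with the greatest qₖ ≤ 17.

591/13

√2067 = [45; 2, 6, 2, 90, …] (period length 4).
Convergents:
  p_0/q_0 = 45/1
  p_1/q_1 = 91/2
  p_2/q_2 = 591/13
  p_3/q_3 = 1273/28
q_2 = 13 ≤ 17 < 28 = q_3, so the answer is 591/13.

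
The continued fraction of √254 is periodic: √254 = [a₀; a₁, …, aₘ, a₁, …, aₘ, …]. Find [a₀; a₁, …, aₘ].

[15; 1, 14, 1, 30]

a₀ = ⌊√254⌋ = 15.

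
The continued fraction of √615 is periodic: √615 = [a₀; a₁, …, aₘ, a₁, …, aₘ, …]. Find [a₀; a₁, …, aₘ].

a₀ = ⌊√615⌋ = 24.
With m₀=0, d₀=1 and mₖ₊₁ = dₖaₖ − mₖ, dₖ₊₁ = (n − mₖ₊₁²)/dₖ, aₖ₊₁ = ⌊(a₀+mₖ₊₁)/dₖ₊₁⌋:
  k=1: m=24, d=39, a=1
  k=2: m=15, d=10, a=3
  k=3: m=15, d=39, a=1
  k=4: m=24, d=1, a=48
d=1 and a=2a₀=48 at k=4, so the next step gives (m, d) = (24, 39) again — its k=1 value — and the period has length 4.

[24; 1, 3, 1, 48]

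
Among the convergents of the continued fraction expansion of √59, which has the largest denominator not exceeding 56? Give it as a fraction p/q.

√59 = [7; 1, 2, 7, 2, 1, 14, …] (period length 6).
Convergents:
  p_0/q_0 = 7/1
  p_1/q_1 = 8/1
  p_2/q_2 = 23/3
  p_3/q_3 = 169/22
  p_4/q_4 = 361/47
  p_5/q_5 = 530/69
q_4 = 47 ≤ 56 < 69 = q_5, so the answer is 361/47.

361/47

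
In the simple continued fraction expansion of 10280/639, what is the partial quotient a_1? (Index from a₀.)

10280 = 16·639 + 56   →  a_0 = 16
639 = 11·56 + 23   →  a_1 = 11

11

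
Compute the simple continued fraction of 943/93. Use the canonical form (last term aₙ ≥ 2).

943 = 10*93 + 13
93 = 7*13 + 2
13 = 6*2 + 1
2 = 2*1 + 0  (stop)
So 943/93 = [10; 7, 6, 2].

[10; 7, 6, 2]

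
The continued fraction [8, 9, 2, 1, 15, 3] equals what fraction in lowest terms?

10904/1345

Using pₖ = aₖpₖ₋₁ + pₖ₋₂ and qₖ = aₖqₖ₋₁ + qₖ₋₂:
  k=0: a=8, p=8, q=1
  k=1: a=9, p=73, q=9
  k=2: a=2, p=154, q=19
  k=3: a=1, p=227, q=28
  k=4: a=15, p=3559, q=439
  k=5: a=3, p=10904, q=1345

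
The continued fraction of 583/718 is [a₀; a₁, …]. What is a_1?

583 = 0·718 + 583   →  a_0 = 0
718 = 1·583 + 135   →  a_1 = 1

1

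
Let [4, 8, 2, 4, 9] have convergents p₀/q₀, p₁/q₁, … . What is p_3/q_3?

Using pₖ = aₖpₖ₋₁ + pₖ₋₂, qₖ = aₖqₖ₋₁ + qₖ₋₂ (with p₋₁=1, p₋₂=0, q₋₁=0, q₋₂=1):
  k=0: a=4, p=4, q=1
  k=1: a=8, p=33, q=8
  k=2: a=2, p=70, q=17
  k=3: a=4, p=313, q=76

313/76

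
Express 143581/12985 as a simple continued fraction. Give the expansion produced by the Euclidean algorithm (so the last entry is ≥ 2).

143581 = 11*12985 + 746
12985 = 17*746 + 303
746 = 2*303 + 140
303 = 2*140 + 23
140 = 6*23 + 2
23 = 11*2 + 1
2 = 2*1 + 0  (stop)
So 143581/12985 = [11; 17, 2, 2, 6, 11, 2].

[11; 17, 2, 2, 6, 11, 2]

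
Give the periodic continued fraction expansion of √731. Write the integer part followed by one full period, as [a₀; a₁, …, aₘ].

[27; 27, 54]

a₀ = ⌊√731⌋ = 27.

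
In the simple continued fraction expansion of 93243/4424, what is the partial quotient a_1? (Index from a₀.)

13

93243 = 21·4424 + 339   →  a_0 = 21
4424 = 13·339 + 17   →  a_1 = 13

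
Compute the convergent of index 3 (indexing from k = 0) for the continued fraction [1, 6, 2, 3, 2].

52/45

Using pₖ = aₖpₖ₋₁ + pₖ₋₂, qₖ = aₖqₖ₋₁ + qₖ₋₂ (with p₋₁=1, p₋₂=0, q₋₁=0, q₋₂=1):
  k=0: a=1, p=1, q=1
  k=1: a=6, p=7, q=6
  k=2: a=2, p=15, q=13
  k=3: a=3, p=52, q=45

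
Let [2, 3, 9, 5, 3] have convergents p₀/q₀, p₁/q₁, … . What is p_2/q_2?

65/28

Using pₖ = aₖpₖ₋₁ + pₖ₋₂, qₖ = aₖqₖ₋₁ + qₖ₋₂ (with p₋₁=1, p₋₂=0, q₋₁=0, q₋₂=1):
  k=0: a=2, p=2, q=1
  k=1: a=3, p=7, q=3
  k=2: a=9, p=65, q=28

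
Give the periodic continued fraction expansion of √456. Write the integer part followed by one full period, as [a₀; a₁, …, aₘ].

[21; 2, 1, 4, 1, 2, 42]

a₀ = ⌊√456⌋ = 21.
With m₀=0, d₀=1 and mₖ₊₁ = dₖaₖ − mₖ, dₖ₊₁ = (n − mₖ₊₁²)/dₖ, aₖ₊₁ = ⌊(a₀+mₖ₊₁)/dₖ₊₁⌋:
  k=1: m=21, d=15, a=2
  k=2: m=9, d=25, a=1
  k=3: m=16, d=8, a=4
  k=4: m=16, d=25, a=1
  k=5: m=9, d=15, a=2
  k=6: m=21, d=1, a=42
d=1 and a=2a₀=42 at k=6, so the next step gives (m, d) = (21, 15) again — its k=1 value — and the period has length 6.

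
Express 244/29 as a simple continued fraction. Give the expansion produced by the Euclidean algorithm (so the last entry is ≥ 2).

244 = 8×29 + 12
29 = 2×12 + 5
12 = 2×5 + 2
5 = 2×2 + 1
2 = 2×1 + 0  (stop)
So 244/29 = [8; 2, 2, 2, 2].

[8; 2, 2, 2, 2]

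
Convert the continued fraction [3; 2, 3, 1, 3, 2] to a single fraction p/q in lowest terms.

265/77

Using pₖ = aₖpₖ₋₁ + pₖ₋₂ and qₖ = aₖqₖ₋₁ + qₖ₋₂:
  k=0: a=3, p=3, q=1
  k=1: a=2, p=7, q=2
  k=2: a=3, p=24, q=7
  k=3: a=1, p=31, q=9
  k=4: a=3, p=117, q=34
  k=5: a=2, p=265, q=77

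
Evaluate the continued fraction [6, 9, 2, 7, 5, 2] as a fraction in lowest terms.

9769/1600

Fold from the inside: start with 2/1.
  5 + 1/2 = 11/2
  7 + 2/11 = 79/11
  2 + 11/79 = 169/79
  9 + 79/169 = 1600/169
  6 + 169/1600 = 9769/1600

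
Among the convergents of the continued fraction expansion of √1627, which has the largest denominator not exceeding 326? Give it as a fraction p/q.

√1627 = [40; 2, 1, 39, 1, 2, 80, …] (period length 6).
Convergents:
  p_0/q_0 = 40/1
  p_1/q_1 = 81/2
  p_2/q_2 = 121/3
  p_3/q_3 = 4800/119
  p_4/q_4 = 4921/122
  p_5/q_5 = 14642/363
q_4 = 122 ≤ 326 < 363 = q_5, so the answer is 4921/122.

4921/122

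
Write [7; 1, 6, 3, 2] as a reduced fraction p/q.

401/51

Fold from the inside: start with 2/1.
  3 + 1/2 = 7/2
  6 + 2/7 = 44/7
  1 + 7/44 = 51/44
  7 + 44/51 = 401/51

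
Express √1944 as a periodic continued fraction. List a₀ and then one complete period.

a₀ = ⌊√1944⌋ = 44.

[44; 11, 88]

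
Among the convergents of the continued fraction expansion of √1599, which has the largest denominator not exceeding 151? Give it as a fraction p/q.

3199/80

√1599 = [39; 1, 78, …] (period length 2).
Convergents:
  p_0/q_0 = 39/1
  p_1/q_1 = 40/1
  p_2/q_2 = 3159/79
  p_3/q_3 = 3199/80
  p_4/q_4 = 252681/6319
q_3 = 80 ≤ 151 < 6319 = q_4, so the answer is 3199/80.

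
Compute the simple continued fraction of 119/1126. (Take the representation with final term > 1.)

[0; 9, 2, 6, 9]

119 = 0*1126 + 119
1126 = 9*119 + 55
119 = 2*55 + 9
55 = 6*9 + 1
9 = 9*1 + 0  (stop)
So 119/1126 = [0; 9, 2, 6, 9].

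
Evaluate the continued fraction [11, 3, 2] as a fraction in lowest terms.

Fold from the inside: start with 2/1.
  3 + 1/2 = 7/2
  11 + 2/7 = 79/7

79/7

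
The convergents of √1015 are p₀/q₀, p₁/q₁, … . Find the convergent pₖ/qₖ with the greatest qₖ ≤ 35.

223/7

√1015 = [31; 1, 6, 10, 2, 10, 6, 1, 62, …] (period length 8).
Convergents:
  p_0/q_0 = 31/1
  p_1/q_1 = 32/1
  p_2/q_2 = 223/7
  p_3/q_3 = 2262/71
q_2 = 7 ≤ 35 < 71 = q_3, so the answer is 223/7.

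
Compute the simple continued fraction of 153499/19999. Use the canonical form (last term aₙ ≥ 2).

153499 = 7·19999 + 13506
19999 = 1·13506 + 6493
13506 = 2·6493 + 520
6493 = 12·520 + 253
520 = 2·253 + 14
253 = 18·14 + 1
14 = 14·1 + 0  (stop)
So 153499/19999 = [7; 1, 2, 12, 2, 18, 14].

[7; 1, 2, 12, 2, 18, 14]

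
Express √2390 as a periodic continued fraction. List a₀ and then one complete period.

[48; 1, 7, 1, 8, 1, 7, 1, 96]

a₀ = ⌊√2390⌋ = 48.
With m₀=0, d₀=1 and mₖ₊₁ = dₖaₖ − mₖ, dₖ₊₁ = (n − mₖ₊₁²)/dₖ, aₖ₊₁ = ⌊(a₀+mₖ₊₁)/dₖ₊₁⌋:
  k=1: m=48, d=86, a=1
  k=2: m=38, d=11, a=7
  k=3: m=39, d=79, a=1
  k=4: m=40, d=10, a=8
  k=5: m=40, d=79, a=1
  k=6: m=39, d=11, a=7
  k=7: m=38, d=86, a=1
  k=8: m=48, d=1, a=96
d=1 and a=2a₀=96 at k=8, so the next step gives (m, d) = (48, 86) again — its k=1 value — and the period has length 8.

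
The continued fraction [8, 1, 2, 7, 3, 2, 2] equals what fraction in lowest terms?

3377/389

Using pₖ = aₖpₖ₋₁ + pₖ₋₂ and qₖ = aₖqₖ₋₁ + qₖ₋₂:
  k=0: a=8, p=8, q=1
  k=1: a=1, p=9, q=1
  k=2: a=2, p=26, q=3
  k=3: a=7, p=191, q=22
  k=4: a=3, p=599, q=69
  k=5: a=2, p=1389, q=160
  k=6: a=2, p=3377, q=389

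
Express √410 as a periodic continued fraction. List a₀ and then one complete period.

[20; 4, 40]

a₀ = ⌊√410⌋ = 20.
With m₀=0, d₀=1 and mₖ₊₁ = dₖaₖ − mₖ, dₖ₊₁ = (n − mₖ₊₁²)/dₖ, aₖ₊₁ = ⌊(a₀+mₖ₊₁)/dₖ₊₁⌋:
  k=1: m=20, d=10, a=4
  k=2: m=20, d=1, a=40
d=1 and a=2a₀=40 at k=2, so the next step gives (m, d) = (20, 10) again — its k=1 value — and the period has length 2.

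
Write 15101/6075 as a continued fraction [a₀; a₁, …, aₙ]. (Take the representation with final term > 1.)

[2; 2, 17, 17, 3, 3]

15101 = 2*6075 + 2951
6075 = 2*2951 + 173
2951 = 17*173 + 10
173 = 17*10 + 3
10 = 3*3 + 1
3 = 3*1 + 0  (stop)
So 15101/6075 = [2; 2, 17, 17, 3, 3].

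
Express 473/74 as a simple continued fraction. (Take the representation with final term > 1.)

[6; 2, 1, 1, 4, 3]

473 = 6×74 + 29
74 = 2×29 + 16
29 = 1×16 + 13
16 = 1×13 + 3
13 = 4×3 + 1
3 = 3×1 + 0  (stop)
So 473/74 = [6; 2, 1, 1, 4, 3].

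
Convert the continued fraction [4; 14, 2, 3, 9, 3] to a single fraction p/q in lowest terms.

Using pₖ = aₖpₖ₋₁ + pₖ₋₂ and qₖ = aₖqₖ₋₁ + qₖ₋₂:
  k=0: a=4, p=4, q=1
  k=1: a=14, p=57, q=14
  k=2: a=2, p=118, q=29
  k=3: a=3, p=411, q=101
  k=4: a=9, p=3817, q=938
  k=5: a=3, p=11862, q=2915

11862/2915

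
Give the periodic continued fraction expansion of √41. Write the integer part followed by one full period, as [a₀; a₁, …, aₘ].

a₀ = ⌊√41⌋ = 6.
With m₀=0, d₀=1 and mₖ₊₁ = dₖaₖ − mₖ, dₖ₊₁ = (n − mₖ₊₁²)/dₖ, aₖ₊₁ = ⌊(a₀+mₖ₊₁)/dₖ₊₁⌋:
  k=1: m=6, d=5, a=2
  k=2: m=4, d=5, a=2
  k=3: m=6, d=1, a=12
d=1 and a=2a₀=12 at k=3, so the next step gives (m, d) = (6, 5) again — its k=1 value — and the period has length 3.

[6; 2, 2, 12]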